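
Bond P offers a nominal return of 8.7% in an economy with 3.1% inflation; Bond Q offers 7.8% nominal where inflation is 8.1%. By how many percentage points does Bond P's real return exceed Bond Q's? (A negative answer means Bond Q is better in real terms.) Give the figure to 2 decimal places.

5.71

Bond P real return: 1.087/1.031 − 1 = 5.432%.
Bond Q real return: 1.078/1.081 − 1 = -0.278%.
Difference: 5.432 − (-0.278) = 5.710 pp.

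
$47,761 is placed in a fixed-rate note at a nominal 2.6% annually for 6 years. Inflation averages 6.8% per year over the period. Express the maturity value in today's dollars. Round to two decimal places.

$37,543.09

Nominal value at maturity: $47,761 × (1 + 2.6%)^6 ≈ $55,713.13.
Price-level factor over 6 years: (1 + 6.8%)^6 ≈ 1.4839781831.
Dividing the nominal maturity value by the price-level factor gives the value in today's money.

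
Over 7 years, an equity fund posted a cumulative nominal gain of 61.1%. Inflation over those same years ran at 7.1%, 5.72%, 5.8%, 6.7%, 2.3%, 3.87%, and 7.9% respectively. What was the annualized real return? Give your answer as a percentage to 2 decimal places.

1.36%

Cumulative inflation factor: 1.071 × 1.0572 × 1.058 × 1.067 × 1.023 × 1.0387 × 1.079 ≈ 1.46549.
Nominal growth factor: 1.61100. Real growth factor = 1.61100 / 1.46549 ≈ 1.09929.
Annualized: 1.09929^(1/7) − 1 ≈ 0.01362.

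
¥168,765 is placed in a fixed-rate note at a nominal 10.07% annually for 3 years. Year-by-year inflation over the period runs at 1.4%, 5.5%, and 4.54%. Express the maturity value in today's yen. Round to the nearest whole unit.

Nominal value at maturity: ¥168,765 × (1 + 10.07%)^3 ≈ ¥225,055.
Price-level factor over 3 years: 1.014 × 1.055 × 1.0454 = 1.118337558.
Dividing the nominal maturity value by the price-level factor gives the value in today's money.

¥201,241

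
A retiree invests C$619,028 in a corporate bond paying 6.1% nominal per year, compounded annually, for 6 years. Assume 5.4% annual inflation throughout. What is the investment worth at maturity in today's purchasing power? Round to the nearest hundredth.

Nominal value at maturity: C$619,028 × (1 + 6.1%)^6 ≈ C$883,085.18.
Price-level factor over 6 years: (1 + 5.4%)^6 ≈ 1.3710196056.
The maturity value deflated by that factor is the answer in today's purchasing power.

C$644,108.35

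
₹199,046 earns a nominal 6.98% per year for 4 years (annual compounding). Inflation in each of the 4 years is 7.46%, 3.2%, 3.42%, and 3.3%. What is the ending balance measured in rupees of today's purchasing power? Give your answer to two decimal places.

₹220,055.61

Nominal value at maturity: ₹199,046 × (1 + 6.98%)^4 ≈ ₹260,713.69.
Price-level factor over 4 years: 1.0746 × 1.032 × 1.0342 × 1.033 ≈ 1.1847627428.
The maturity value deflated by that factor is the answer in today's purchasing power.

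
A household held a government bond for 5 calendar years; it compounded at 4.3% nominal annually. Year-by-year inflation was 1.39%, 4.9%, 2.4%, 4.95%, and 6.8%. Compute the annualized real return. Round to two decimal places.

Cumulative inflation factor: 1.0139 × 1.049 × 1.024 × 1.0495 × 1.068 ≈ 1.22074.
Nominal growth factor: 1.23430. Real growth factor = 1.23430 / 1.22074 ≈ 1.01111.
Annualized: 1.01111^(1/5) − 1 ≈ 0.00221.

0.22%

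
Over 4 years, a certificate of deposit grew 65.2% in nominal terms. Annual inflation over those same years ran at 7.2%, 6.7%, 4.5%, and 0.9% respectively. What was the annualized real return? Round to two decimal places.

Cumulative inflation factor: 1.072 × 1.067 × 1.045 × 1.009 ≈ 1.20605.
Nominal growth factor: 1.65200. Real growth factor = 1.65200 / 1.20605 ≈ 1.36976.
Annualized: 1.36976^(1/4) − 1 ≈ 0.08183.

8.18%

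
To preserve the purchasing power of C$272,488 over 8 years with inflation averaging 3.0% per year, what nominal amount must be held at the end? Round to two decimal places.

C$345,179.65

Cumulative price-level factor: (1+3.0%)^8 ≈ 1.2667700814.
The nominal amount required is C$272,488 scaled up by that factor.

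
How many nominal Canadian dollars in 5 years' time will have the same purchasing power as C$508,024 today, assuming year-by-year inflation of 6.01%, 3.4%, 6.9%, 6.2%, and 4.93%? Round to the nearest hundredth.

C$663,366.44

Cumulative price-level factor: 1.0601 × 1.034 × 1.069 × 1.062 × 1.0493 ≈ 1.3057777620.
Multiplying C$508,024 by the price-level factor gives the future nominal sum.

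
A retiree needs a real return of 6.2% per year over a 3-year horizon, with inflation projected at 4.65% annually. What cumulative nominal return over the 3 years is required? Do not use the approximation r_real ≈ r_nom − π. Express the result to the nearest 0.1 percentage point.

37.3%

Required annual nominal rate: (1+6.2%)(1+4.65%) − 1 = 11.1383%.
Cumulative over 3 years: (1 + 0.111383)^3 − 1 ≈ 0.37275.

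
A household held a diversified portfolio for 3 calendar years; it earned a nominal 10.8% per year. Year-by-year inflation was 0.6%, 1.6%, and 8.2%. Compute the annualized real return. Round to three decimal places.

Cumulative inflation factor: 1.006 × 1.016 × 1.082 ≈ 1.10591.
Nominal growth factor: 1.36025. Real growth factor = 1.36025 / 1.10591 ≈ 1.22999.
Annualized: 1.22999^(1/3) − 1 ≈ 0.07144.

7.144%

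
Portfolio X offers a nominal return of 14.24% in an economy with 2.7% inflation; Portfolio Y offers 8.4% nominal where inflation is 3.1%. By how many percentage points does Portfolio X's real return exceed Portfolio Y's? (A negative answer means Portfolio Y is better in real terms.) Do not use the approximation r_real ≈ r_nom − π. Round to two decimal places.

6.10

Portfolio X real return: 1.1424/1.027 − 1 = 11.237%.
Portfolio Y real return: 1.084/1.031 − 1 = 5.141%.
Difference: 11.237 − 5.141 = 6.096 pp.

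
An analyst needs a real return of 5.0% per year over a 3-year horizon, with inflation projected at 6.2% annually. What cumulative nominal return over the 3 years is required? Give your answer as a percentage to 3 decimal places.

Required annual nominal rate: (1+5.0%)(1+6.2%) − 1 = 11.51%.
Cumulative over 3 years: (1 + 0.1151)^3 − 1 ≈ 0.38657.

38.657%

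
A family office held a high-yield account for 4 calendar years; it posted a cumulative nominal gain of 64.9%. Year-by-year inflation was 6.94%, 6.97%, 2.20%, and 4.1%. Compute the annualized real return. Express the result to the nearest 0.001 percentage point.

Cumulative inflation factor: 1.0694 × 1.0697 × 1.0220 × 1.041 ≈ 1.21704.
Nominal growth factor: 1.64900. Real growth factor = 1.64900 / 1.21704 ≈ 1.35493.
Annualized: 1.35493^(1/4) − 1 ≈ 0.07890.

7.890%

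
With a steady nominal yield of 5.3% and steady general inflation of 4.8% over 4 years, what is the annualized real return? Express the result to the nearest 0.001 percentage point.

With constant rates the annual real return is the same each year: (1+5.3%)/(1+4.8%) − 1 = 0.00477.

0.477%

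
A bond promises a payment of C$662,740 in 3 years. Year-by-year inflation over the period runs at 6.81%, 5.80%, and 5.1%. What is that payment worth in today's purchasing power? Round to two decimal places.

Price-level factor over 3 years: 1.0681 × 1.0580 × 1.051 = 1.1876823398.
Purchasing power today: C$662,740 divided by that factor.

C$558,011.16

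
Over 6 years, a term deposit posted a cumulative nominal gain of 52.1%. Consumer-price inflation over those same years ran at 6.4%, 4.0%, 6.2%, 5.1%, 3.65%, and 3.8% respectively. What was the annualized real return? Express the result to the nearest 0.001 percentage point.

Cumulative inflation factor: 1.064 × 1.040 × 1.062 × 1.051 × 1.0365 × 1.038 ≈ 1.32883.
Nominal growth factor: 1.52100. Real growth factor = 1.52100 / 1.32883 ≈ 1.14462.
Annualized: 1.14462^(1/6) − 1 ≈ 0.02277.

2.277%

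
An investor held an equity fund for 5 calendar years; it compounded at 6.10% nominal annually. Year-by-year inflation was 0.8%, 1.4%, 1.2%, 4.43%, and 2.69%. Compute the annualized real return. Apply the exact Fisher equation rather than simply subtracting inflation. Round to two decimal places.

3.92%

Cumulative inflation factor: 1.008 × 1.014 × 1.012 × 1.0443 × 1.0269 ≈ 1.10926.
Nominal growth factor: 1.34455. Real growth factor = 1.34455 / 1.10926 ≈ 1.21212.
Annualized: 1.21212^(1/5) − 1 ≈ 0.03922.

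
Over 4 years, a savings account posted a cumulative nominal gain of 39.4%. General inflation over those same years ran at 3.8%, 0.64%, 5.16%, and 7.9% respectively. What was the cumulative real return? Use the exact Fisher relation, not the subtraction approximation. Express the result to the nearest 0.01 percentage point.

Cumulative inflation factor: 1.038 × 1.0064 × 1.0516 × 1.079 ≈ 1.18533.
Nominal growth factor: 1.39400. Real growth factor = 1.39400 / 1.18533 ≈ 1.17604.
Total real return ≈ 17.6042%.

17.60%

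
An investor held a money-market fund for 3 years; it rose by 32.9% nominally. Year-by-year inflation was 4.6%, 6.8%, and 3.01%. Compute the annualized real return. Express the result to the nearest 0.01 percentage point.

4.92%

Cumulative inflation factor: 1.046 × 1.068 × 1.0301 ≈ 1.15075.
Nominal growth factor: 1.32900. Real growth factor = 1.32900 / 1.15075 ≈ 1.15490.
Annualized: 1.15490^(1/3) − 1 ≈ 0.04917.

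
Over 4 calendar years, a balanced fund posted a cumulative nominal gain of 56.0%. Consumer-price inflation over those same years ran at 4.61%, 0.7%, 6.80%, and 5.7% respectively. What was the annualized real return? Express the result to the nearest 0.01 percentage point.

7.02%

Cumulative inflation factor: 1.0461 × 1.007 × 1.0680 × 1.057 ≈ 1.18918.
Nominal growth factor: 1.56000. Real growth factor = 1.56000 / 1.18918 ≈ 1.31182.
Annualized: 1.31182^(1/4) − 1 ≈ 0.07021.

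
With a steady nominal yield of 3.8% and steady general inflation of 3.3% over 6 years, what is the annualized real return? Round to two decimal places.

With constant rates the annual real return is the same each year: (1+3.8%)/(1+3.3%) − 1 = 0.00484.

0.48%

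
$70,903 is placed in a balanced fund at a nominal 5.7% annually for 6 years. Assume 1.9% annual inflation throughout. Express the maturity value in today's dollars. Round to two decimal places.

$88,322.11

Nominal value at maturity: $70,903 × (1 + 5.7%)^6 ≈ $98,881.38.
Price-level factor over 6 years: (1 + 1.9%)^6 ≈ 1.1195541497.
The maturity value deflated by that factor is the answer in today's purchasing power.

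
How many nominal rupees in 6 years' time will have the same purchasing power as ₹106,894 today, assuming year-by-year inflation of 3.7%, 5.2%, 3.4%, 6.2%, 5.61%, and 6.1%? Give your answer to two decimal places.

Cumulative price-level factor: 1.037 × 1.052 × 1.034 × 1.062 × 1.0561 × 1.061 ≈ 1.3423321073.
Multiplying ₹106,894 by the price-level factor gives the future nominal sum.

₹143,487.25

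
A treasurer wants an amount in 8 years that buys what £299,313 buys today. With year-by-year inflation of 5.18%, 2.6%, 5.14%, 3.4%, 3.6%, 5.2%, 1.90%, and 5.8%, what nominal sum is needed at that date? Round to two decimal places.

£412,600.70

Cumulative price-level factor: 1.0518 × 1.026 × 1.0514 × 1.034 × 1.036 × 1.052 × 1.0190 × 1.058 ≈ 1.3784924303.
The nominal amount required is £299,313 scaled up by that factor.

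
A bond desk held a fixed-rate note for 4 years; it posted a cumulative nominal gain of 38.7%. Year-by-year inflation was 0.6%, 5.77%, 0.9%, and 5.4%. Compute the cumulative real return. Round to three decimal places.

Cumulative inflation factor: 1.006 × 1.0577 × 1.009 × 1.054 ≈ 1.13160.
Nominal growth factor: 1.38700. Real growth factor = 1.38700 / 1.13160 ≈ 1.22570.
Total real return ≈ 22.5700%.

22.570%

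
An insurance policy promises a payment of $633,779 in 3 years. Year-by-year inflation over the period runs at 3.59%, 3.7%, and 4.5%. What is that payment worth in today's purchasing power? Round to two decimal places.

Price-level factor over 3 years: 1.0359 × 1.037 × 1.045 = 1.1225685735.
Purchasing power today: $633,779 divided by that factor.

$564,579.32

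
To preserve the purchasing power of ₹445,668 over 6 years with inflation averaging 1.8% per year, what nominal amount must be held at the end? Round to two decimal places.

₹496,018.78

Cumulative price-level factor: (1+1.8%)^6 ≈ 1.1129782260.
Multiplying ₹445,668 by the price-level factor gives the future nominal sum.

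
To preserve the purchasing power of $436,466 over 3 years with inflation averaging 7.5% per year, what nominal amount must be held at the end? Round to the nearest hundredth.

Cumulative price-level factor: (1+7.5%)^3 = 1.242296875.
Multiplying $436,466 by the price-level factor gives the future nominal sum.

$542,220.35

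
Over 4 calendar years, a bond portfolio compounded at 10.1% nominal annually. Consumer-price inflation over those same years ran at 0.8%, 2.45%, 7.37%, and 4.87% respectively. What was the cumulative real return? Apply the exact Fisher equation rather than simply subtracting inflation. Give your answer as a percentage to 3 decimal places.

Cumulative inflation factor: 1.008 × 1.0245 × 1.0737 × 1.0487 ≈ 1.16280.
Nominal growth factor: 1.46943. Real growth factor = 1.46943 / 1.16280 ≈ 1.26370.
Total real return ≈ 26.3696%.

26.370%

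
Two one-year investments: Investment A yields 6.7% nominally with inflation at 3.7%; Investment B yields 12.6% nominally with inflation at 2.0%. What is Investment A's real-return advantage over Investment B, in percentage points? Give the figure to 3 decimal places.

Investment A real return: 1.067/1.037 − 1 = 2.8930%.
Investment B real return: 1.126/1.020 − 1 = 10.3922%.
Difference: 2.8930 − 10.3922 = -7.4992 pp.

-7.499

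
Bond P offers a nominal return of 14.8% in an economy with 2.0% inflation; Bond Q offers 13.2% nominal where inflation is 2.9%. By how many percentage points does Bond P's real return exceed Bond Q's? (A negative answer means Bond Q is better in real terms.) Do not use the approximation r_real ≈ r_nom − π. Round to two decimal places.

Bond P real return: 1.148/1.020 − 1 = 12.549%.
Bond Q real return: 1.132/1.029 − 1 = 10.010%.
Difference: 12.549 − 10.010 = 2.539 pp.

2.54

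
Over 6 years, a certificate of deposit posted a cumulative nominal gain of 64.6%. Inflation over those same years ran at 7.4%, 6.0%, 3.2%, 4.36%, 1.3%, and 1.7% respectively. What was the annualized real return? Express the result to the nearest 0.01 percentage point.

4.51%

Cumulative inflation factor: 1.074 × 1.060 × 1.032 × 1.0436 × 1.013 × 1.017 ≈ 1.26315.
Nominal growth factor: 1.64600. Real growth factor = 1.64600 / 1.26315 ≈ 1.30309.
Annualized: 1.30309^(1/6) − 1 ≈ 0.04511.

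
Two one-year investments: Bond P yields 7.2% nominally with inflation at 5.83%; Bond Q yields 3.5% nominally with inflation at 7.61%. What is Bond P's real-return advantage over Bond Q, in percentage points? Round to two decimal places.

Bond P real return: 1.072/1.0583 − 1 = 1.295%.
Bond Q real return: 1.035/1.0761 − 1 = -3.819%.
Difference: 1.295 − (-3.819) = 5.114 pp.

5.11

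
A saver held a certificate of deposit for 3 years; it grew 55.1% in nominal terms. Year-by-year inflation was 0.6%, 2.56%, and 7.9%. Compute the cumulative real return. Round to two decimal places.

Cumulative inflation factor: 1.006 × 1.0256 × 1.079 ≈ 1.11326.
Nominal growth factor: 1.55100. Real growth factor = 1.55100 / 1.11326 ≈ 1.39320.
Total real return ≈ 39.3203%.

39.32%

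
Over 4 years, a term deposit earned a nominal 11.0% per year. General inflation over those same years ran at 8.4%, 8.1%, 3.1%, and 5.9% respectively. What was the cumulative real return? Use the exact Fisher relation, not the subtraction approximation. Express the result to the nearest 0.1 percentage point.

Cumulative inflation factor: 1.084 × 1.081 × 1.031 × 1.059 ≈ 1.27941.
Nominal growth factor: 1.51807. Real growth factor = 1.51807 / 1.27941 ≈ 1.18654.
Total real return ≈ 18.6540%.

18.7%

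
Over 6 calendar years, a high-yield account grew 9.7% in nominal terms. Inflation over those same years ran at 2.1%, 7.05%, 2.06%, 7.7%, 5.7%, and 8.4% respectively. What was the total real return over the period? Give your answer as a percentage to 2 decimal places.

Cumulative inflation factor: 1.021 × 1.0705 × 1.0206 × 1.077 × 1.057 × 1.084 ≈ 1.37654.
Nominal growth factor: 1.09700. Real growth factor = 1.09700 / 1.37654 ≈ 0.79693.
Total real return ≈ -20.3073%.

-20.31%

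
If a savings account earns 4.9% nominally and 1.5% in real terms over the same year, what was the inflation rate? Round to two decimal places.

From (1+r_nom) = (1+r_real)(1+π), we get 1+π = (1 + 4.9%)/(1 + 1.5%) = 1.049/1.015 ≈ 1.03350.
So π ≈ 3.3498%.

3.35%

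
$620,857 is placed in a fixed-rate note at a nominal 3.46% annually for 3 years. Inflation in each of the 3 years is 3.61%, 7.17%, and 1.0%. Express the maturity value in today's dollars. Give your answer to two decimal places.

$613,073.76

Nominal value at maturity: $620,857 × (1 + 3.46%)^3 ≈ $687,557.47.
Price-level factor over 3 years: 1.0361 × 1.0717 × 1.010 = 1.1214922537.
Dividing the nominal maturity value by the price-level factor gives the value in today's money.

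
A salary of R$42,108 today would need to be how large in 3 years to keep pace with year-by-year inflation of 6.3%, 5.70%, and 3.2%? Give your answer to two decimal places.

R$48,826.16

Cumulative price-level factor: 1.063 × 1.0570 × 1.032 = 1.159545912.
The nominal amount required is R$42,108 scaled up by that factor.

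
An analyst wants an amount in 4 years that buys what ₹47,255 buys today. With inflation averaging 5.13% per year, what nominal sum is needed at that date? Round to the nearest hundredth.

Cumulative price-level factor: (1+5.13%)^4 ≈ 1.2215370886.
The nominal amount required is ₹47,255 scaled up by that factor.

₹57,723.74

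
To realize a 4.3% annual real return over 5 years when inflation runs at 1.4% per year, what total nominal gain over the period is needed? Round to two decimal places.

Required annual nominal rate: (1+4.3%)(1+1.4%) − 1 = 5.7602%.
Cumulative over 5 years: (1 + 0.057602)^5 − 1 ≈ 0.32316.

32.32%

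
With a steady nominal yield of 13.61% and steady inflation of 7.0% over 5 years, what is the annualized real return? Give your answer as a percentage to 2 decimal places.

6.18%

With constant rates the annual real return is the same each year: (1+13.61%)/(1+7.0%) − 1 = 0.06178.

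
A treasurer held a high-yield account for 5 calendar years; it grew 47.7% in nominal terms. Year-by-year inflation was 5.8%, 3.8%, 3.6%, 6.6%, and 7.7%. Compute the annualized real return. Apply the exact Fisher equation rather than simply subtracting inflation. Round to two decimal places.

2.49%

Cumulative inflation factor: 1.058 × 1.038 × 1.036 × 1.066 × 1.077 ≈ 1.30622.
Nominal growth factor: 1.47700. Real growth factor = 1.47700 / 1.30622 ≈ 1.13075.
Annualized: 1.13075^(1/5) − 1 ≈ 0.02488.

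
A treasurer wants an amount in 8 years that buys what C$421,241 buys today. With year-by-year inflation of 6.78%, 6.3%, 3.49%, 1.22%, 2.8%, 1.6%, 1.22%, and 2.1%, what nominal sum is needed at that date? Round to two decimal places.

C$540,626.63

Cumulative price-level factor: 1.0678 × 1.063 × 1.0349 × 1.0122 × 1.028 × 1.016 × 1.0122 × 1.021 ≈ 1.2834140774.
Multiplying C$421,241 by the price-level factor gives the future nominal sum.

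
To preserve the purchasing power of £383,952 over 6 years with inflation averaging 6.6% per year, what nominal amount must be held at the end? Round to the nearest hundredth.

£563,404.31

Cumulative price-level factor: (1+6.6%)^6 ≈ 1.4673821377.
The nominal amount required is £383,952 scaled up by that factor.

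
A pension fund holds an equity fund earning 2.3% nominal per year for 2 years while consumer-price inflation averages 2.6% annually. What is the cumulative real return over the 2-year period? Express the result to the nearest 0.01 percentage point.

-0.58%

The annual real rate is (1+2.3%)/(1+2.6%) − 1 = -0.2924%.
Compounded over 2 years: (1 + -0.002924)^2 − 1 ≈ -0.00584.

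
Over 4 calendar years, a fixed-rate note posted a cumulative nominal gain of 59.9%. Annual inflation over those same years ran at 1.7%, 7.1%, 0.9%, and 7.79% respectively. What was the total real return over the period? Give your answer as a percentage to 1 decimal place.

35.0%

Cumulative inflation factor: 1.017 × 1.071 × 1.009 × 1.0779 ≈ 1.18462.
Nominal growth factor: 1.59900. Real growth factor = 1.59900 / 1.18462 ≈ 1.34980.
Total real return ≈ 34.9797%.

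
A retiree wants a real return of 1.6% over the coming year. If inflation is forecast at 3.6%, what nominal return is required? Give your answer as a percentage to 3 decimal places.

By the Fisher equation, 1 + r_nom = (1 + 1.6%)(1 + 3.6%) = 1.016 × 1.036 = 1.052576.
So r_nom = 5.2576%.

5.258%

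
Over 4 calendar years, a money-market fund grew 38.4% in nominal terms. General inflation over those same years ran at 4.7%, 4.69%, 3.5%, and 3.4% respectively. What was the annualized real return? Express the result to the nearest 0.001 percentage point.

Cumulative inflation factor: 1.047 × 1.0469 × 1.035 × 1.034 ≈ 1.17304.
Nominal growth factor: 1.38400. Real growth factor = 1.38400 / 1.17304 ≈ 1.17984.
Annualized: 1.17984^(1/4) − 1 ≈ 0.04221.

4.221%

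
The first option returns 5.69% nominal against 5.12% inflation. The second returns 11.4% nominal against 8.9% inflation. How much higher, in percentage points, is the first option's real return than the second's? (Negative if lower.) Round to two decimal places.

-1.75

The first option real return: 1.0569/1.0512 − 1 = 0.542%.
The second real return: 1.114/1.089 − 1 = 2.296%.
Difference: 0.542 − 2.296 = -1.754 pp.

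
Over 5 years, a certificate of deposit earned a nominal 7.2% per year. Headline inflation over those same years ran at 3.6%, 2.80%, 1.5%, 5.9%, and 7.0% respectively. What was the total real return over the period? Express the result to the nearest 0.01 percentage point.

Cumulative inflation factor: 1.036 × 1.0280 × 1.015 × 1.059 × 1.070 ≈ 1.22489.
Nominal growth factor: 1.41571. Real growth factor = 1.41571 / 1.22489 ≈ 1.15578.
Total real return ≈ 15.5780%.

15.58%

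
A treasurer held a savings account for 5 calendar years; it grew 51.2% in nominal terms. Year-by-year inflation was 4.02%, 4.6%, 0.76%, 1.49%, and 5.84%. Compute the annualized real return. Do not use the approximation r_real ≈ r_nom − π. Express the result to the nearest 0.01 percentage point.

5.13%

Cumulative inflation factor: 1.0402 × 1.046 × 1.0076 × 1.0149 × 1.0584 ≈ 1.17763.
Nominal growth factor: 1.51200. Real growth factor = 1.51200 / 1.17763 ≈ 1.28393.
Annualized: 1.28393^(1/5) − 1 ≈ 0.05126.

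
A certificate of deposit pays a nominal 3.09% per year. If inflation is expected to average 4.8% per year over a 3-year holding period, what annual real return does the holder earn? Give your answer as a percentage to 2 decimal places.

With constant rates the annual real return is the same each year: (1+3.09%)/(1+4.8%) − 1 = -0.01632.

-1.63%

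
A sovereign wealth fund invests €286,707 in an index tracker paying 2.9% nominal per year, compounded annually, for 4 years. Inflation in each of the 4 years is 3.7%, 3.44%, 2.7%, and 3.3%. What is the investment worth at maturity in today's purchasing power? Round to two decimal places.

€282,463.13

Nominal value at maturity: €286,707 × (1 + 2.9%)^4 ≈ €321,439.91.
Price-level factor over 4 years: 1.037 × 1.0344 × 1.027 × 1.033 ≈ 1.1379889195.
Dividing the nominal maturity value by the price-level factor gives the value in today's money.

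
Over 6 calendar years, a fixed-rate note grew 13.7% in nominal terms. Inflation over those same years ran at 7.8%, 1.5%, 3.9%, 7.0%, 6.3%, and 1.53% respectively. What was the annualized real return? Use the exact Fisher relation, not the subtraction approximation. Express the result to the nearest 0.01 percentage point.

-2.37%

Cumulative inflation factor: 1.078 × 1.015 × 1.039 × 1.070 × 1.063 × 1.0153 ≈ 1.31284.
Nominal growth factor: 1.13700. Real growth factor = 1.13700 / 1.31284 ≈ 0.86606.
Annualized: 0.86606^(1/6) − 1 ≈ -0.02368.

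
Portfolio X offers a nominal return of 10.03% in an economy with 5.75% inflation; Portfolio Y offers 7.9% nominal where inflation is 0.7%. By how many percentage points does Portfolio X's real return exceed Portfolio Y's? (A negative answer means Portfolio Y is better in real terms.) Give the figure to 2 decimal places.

-3.10

Portfolio X real return: 1.1003/1.0575 − 1 = 4.047%.
Portfolio Y real return: 1.079/1.007 − 1 = 7.150%.
Difference: 4.047 − 7.150 = -3.103 pp.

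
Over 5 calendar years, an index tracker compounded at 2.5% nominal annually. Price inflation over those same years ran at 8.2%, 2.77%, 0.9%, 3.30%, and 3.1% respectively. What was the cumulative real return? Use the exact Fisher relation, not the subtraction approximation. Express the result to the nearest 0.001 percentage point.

-5.316%

Cumulative inflation factor: 1.082 × 1.0277 × 1.009 × 1.0330 × 1.031 ≈ 1.19493.
Nominal growth factor: 1.13141. Real growth factor = 1.13141 / 1.19493 ≈ 0.94684.
Total real return ≈ -5.3162%.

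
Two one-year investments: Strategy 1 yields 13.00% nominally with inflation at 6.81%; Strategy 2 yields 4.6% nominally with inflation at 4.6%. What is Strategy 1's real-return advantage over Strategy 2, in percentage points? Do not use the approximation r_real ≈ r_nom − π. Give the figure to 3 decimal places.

5.795

Strategy 1 real return: 1.1300/1.0681 − 1 = 5.7953%.
Strategy 2 real return: 1.046/1.046 − 1 = 0.0000%.
Difference: 5.7953 − 0.0000 = 5.7953 pp.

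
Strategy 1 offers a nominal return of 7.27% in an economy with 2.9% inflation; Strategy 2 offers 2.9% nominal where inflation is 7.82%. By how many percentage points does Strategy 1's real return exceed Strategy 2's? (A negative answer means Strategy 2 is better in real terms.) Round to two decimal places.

Strategy 1 real return: 1.0727/1.029 − 1 = 4.247%.
Strategy 2 real return: 1.029/1.0782 − 1 = -4.563%.
Difference: 4.247 − (-4.563) = 8.810 pp.

8.81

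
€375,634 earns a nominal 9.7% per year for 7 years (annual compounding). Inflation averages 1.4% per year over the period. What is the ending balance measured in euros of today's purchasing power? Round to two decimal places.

Nominal value at maturity: €375,634 × (1 + 9.7%)^7 ≈ €718,143.59.
Price-level factor over 7 years: (1 + 1.4%)^7 ≈ 1.1022133959.
Dividing the nominal maturity value by the price-level factor gives the value in today's money.

€651,546.78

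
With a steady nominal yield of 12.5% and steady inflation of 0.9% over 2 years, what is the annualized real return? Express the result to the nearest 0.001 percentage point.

11.497%

With constant rates the annual real return is the same each year: (1+12.5%)/(1+0.9%) − 1 = 0.11497.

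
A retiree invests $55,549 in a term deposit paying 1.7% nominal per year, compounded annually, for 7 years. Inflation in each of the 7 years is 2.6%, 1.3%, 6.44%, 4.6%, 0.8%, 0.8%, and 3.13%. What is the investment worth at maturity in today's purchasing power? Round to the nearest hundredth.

$51,549.38

Nominal value at maturity: $55,549 × (1 + 1.7%)^7 ≈ $62,506.17.
Price-level factor over 7 years: 1.026 × 1.013 × 1.0644 × 1.046 × 1.008 × 1.008 × 1.0313 ≈ 1.2125493929.
Dividing the nominal maturity value by the price-level factor gives the value in today's money.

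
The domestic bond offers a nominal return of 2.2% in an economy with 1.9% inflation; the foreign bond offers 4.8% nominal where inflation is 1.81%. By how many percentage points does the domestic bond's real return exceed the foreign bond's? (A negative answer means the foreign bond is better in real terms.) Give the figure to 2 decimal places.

-2.64

The domestic bond real return: 1.022/1.019 − 1 = 0.294%.
The foreign bond real return: 1.048/1.0181 − 1 = 2.937%.
Difference: 0.294 − 2.937 = -2.643 pp.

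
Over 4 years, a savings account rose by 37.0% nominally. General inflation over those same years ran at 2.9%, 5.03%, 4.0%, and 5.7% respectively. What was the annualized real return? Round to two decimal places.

Cumulative inflation factor: 1.029 × 1.0503 × 1.040 × 1.057 ≈ 1.18806.
Nominal growth factor: 1.37000. Real growth factor = 1.37000 / 1.18806 ≈ 1.15314.
Annualized: 1.15314^(1/4) − 1 ≈ 0.03627.

3.63%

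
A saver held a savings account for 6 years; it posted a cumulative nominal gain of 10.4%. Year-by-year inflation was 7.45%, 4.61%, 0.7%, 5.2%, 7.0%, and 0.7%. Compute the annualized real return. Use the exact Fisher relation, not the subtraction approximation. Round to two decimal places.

Cumulative inflation factor: 1.0745 × 1.0461 × 1.007 × 1.052 × 1.070 × 1.007 ≈ 1.28303.
Nominal growth factor: 1.10400. Real growth factor = 1.10400 / 1.28303 ≈ 0.86046.
Annualized: 0.86046^(1/6) − 1 ≈ -0.02474.

-2.47%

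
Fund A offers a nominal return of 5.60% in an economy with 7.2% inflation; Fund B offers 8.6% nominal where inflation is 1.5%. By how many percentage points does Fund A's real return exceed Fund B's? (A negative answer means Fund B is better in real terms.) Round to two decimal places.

Fund A real return: 1.0560/1.072 − 1 = -1.493%.
Fund B real return: 1.086/1.015 − 1 = 6.995%.
Difference: -1.493 − 6.995 = -8.488 pp.

-8.49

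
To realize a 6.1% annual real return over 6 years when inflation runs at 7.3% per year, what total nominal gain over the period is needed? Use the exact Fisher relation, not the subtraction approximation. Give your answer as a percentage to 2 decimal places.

Required annual nominal rate: (1+6.1%)(1+7.3%) − 1 = 13.8453%.
Cumulative over 6 years: (1 + 0.138453)^6 − 1 ≈ 1.17716.

117.72%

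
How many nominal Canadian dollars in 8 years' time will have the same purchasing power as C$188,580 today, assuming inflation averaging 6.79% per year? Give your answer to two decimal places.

C$318,963.01

Cumulative price-level factor: (1+6.79%)^8 ≈ 1.6913936356.
Multiplying C$188,580 by the price-level factor gives the future nominal sum.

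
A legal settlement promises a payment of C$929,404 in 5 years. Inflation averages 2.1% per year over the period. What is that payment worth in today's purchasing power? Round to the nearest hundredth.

C$837,675.53

Price-level factor over 5 years: (1 + 2.1%)^5 ≈ 1.1095035865.
Purchasing power today: C$929,404 divided by that factor.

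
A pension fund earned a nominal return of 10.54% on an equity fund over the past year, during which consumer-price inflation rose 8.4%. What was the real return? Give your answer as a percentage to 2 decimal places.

Real return via the Fisher equation: (1 + 10.54%)/(1 + 8.4%) − 1 = 1.1054/1.084 − 1 ≈ 0.01974.

1.97%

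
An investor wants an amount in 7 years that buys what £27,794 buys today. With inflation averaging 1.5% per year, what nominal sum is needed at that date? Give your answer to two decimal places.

£30,847.03

Cumulative price-level factor: (1+1.5%)^7 ≈ 1.1098449129.
The nominal amount required is £27,794 scaled up by that factor.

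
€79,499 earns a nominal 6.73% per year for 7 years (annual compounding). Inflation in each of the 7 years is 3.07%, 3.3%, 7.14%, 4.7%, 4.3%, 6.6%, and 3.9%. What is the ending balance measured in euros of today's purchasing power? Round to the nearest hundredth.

Nominal value at maturity: €79,499 × (1 + 6.73%)^7 ≈ €125,420.13.
Price-level factor over 7 years: 1.0307 × 1.033 × 1.0714 × 1.047 × 1.043 × 1.066 × 1.039 ≈ 1.3797105398.
The maturity value deflated by that factor is the answer in today's purchasing power.

€90,903.22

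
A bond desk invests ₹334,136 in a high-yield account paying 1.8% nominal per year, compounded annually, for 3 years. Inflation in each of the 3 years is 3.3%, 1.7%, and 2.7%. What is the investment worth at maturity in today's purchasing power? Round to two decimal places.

₹326,719.37

Nominal value at maturity: ₹334,136 × (1 + 1.8%)^3 ≈ ₹352,506.07.
Price-level factor over 3 years: 1.033 × 1.017 × 1.027 = 1.078926147.
The maturity value deflated by that factor is the answer in today's purchasing power.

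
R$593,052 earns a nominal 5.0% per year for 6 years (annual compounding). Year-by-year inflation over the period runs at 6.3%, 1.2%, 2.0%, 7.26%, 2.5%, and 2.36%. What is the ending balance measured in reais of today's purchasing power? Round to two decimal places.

Nominal value at maturity: R$593,052 × (1 + 5.0%)^6 ≈ R$794,746.40.
Price-level factor over 6 years: 1.063 × 1.012 × 1.020 × 1.0726 × 1.025 × 1.0236 ≈ 1.2348263377.
Dividing the nominal maturity value by the price-level factor gives the value in today's money.

R$643,609.85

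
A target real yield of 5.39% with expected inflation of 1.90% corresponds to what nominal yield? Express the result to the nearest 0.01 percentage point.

By the Fisher equation, 1 + r_nom = (1 + 5.39%)(1 + 1.90%) = 1.0539 × 1.0190 = 1.0739241.
So r_nom = 7.39241%.

7.39%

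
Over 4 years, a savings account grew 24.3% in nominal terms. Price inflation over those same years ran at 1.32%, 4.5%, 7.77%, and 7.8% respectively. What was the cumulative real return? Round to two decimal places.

1.05%

Cumulative inflation factor: 1.0132 × 1.045 × 1.0777 × 1.078 ≈ 1.23007.
Nominal growth factor: 1.24300. Real growth factor = 1.24300 / 1.23007 ≈ 1.01052.
Total real return ≈ 1.0516%.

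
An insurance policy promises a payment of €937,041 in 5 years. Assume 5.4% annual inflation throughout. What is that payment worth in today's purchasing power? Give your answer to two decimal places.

€720,369.87

Price-level factor over 5 years: (1 + 5.4%)^5 ≈ 1.3007776144.
Purchasing power today: €937,041 divided by that factor.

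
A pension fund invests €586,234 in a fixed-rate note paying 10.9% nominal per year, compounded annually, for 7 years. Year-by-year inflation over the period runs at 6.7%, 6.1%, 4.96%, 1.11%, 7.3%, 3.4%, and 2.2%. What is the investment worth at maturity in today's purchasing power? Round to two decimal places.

Nominal value at maturity: €586,234 × (1 + 10.9%)^7 ≈ €1,209,460.88.
Price-level factor over 7 years: 1.067 × 1.061 × 1.0496 × 1.0111 × 1.073 × 1.034 × 1.022 ≈ 1.3622878783.
Dividing the nominal maturity value by the price-level factor gives the value in today's money.

€887,815.93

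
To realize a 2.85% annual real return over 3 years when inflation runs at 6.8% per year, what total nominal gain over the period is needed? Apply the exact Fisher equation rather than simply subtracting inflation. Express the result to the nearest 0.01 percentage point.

Required annual nominal rate: (1+2.85%)(1+6.8%) − 1 = 9.8438%.
Cumulative over 3 years: (1 + 0.098438)^3 − 1 ≈ 0.32534.

32.53%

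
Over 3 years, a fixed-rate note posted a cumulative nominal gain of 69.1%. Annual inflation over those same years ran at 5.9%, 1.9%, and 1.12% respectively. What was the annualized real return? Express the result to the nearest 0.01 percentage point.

Cumulative inflation factor: 1.059 × 1.019 × 1.0112 ≈ 1.09121.
Nominal growth factor: 1.69100. Real growth factor = 1.69100 / 1.09121 ≈ 1.54966.
Annualized: 1.54966^(1/3) − 1 ≈ 0.15721.

15.72%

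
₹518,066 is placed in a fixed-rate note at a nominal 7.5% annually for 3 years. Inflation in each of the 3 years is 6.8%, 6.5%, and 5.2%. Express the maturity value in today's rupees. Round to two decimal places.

₹537,865.74

Nominal value at maturity: ₹518,066 × (1 + 7.5%)^3 ≈ ₹643,591.77.
Price-level factor over 3 years: 1.068 × 1.065 × 1.052 = 1.19656584.
The maturity value deflated by that factor is the answer in today's purchasing power.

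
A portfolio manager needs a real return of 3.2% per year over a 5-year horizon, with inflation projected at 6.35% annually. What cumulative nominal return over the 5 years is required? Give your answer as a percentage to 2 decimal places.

Required annual nominal rate: (1+3.2%)(1+6.35%) − 1 = 9.7532%.
Cumulative over 5 years: (1 + 0.097532)^5 − 1 ≈ 0.59252.

59.25%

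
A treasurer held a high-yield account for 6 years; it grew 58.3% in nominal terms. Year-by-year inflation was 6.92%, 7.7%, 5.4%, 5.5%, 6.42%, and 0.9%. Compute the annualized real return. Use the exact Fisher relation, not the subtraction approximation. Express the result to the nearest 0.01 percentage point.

2.38%

Cumulative inflation factor: 1.0692 × 1.077 × 1.054 × 1.055 × 1.0642 × 1.009 ≈ 1.37493.
Nominal growth factor: 1.58300. Real growth factor = 1.58300 / 1.37493 ≈ 1.15133.
Annualized: 1.15133^(1/6) − 1 ≈ 0.02376.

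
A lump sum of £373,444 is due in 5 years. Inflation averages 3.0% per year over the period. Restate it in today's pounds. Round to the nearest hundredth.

£322,136.07

Price-level factor over 5 years: (1 + 3.0%)^5 = 1.1592740743.
Purchasing power today: £373,444 divided by that factor.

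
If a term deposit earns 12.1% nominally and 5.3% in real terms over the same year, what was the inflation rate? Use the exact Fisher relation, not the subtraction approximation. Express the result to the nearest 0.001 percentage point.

From (1+r_nom) = (1+r_real)(1+π), we get 1+π = (1 + 12.1%)/(1 + 5.3%) = 1.121/1.053 ≈ 1.06458.
So π ≈ 6.4577%.

6.458%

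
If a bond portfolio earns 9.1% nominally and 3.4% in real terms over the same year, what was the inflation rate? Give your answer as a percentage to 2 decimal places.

5.51%

From (1+r_nom) = (1+r_real)(1+π), we get 1+π = (1 + 9.1%)/(1 + 3.4%) = 1.091/1.034 ≈ 1.05513.
So π ≈ 5.5126%.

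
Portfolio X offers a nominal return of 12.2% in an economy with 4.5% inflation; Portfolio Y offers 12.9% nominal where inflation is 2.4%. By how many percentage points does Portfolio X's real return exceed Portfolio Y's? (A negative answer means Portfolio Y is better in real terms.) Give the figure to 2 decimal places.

-2.89

Portfolio X real return: 1.122/1.045 − 1 = 7.368%.
Portfolio Y real return: 1.129/1.024 − 1 = 10.254%.
Difference: 7.368 − 10.254 = -2.886 pp.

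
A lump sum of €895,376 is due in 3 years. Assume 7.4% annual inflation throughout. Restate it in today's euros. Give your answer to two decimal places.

€722,757.50

Price-level factor over 3 years: (1 + 7.4%)^3 = 1.238833224.
Purchasing power today: €895,376 divided by that factor.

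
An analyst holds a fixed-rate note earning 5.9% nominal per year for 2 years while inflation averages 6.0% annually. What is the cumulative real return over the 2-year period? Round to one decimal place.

The annual real rate is (1+5.9%)/(1+6.0%) − 1 = -0.0943%.
Compounded over 2 years: (1 + -0.000943)^2 − 1 ≈ -0.00189.

-0.2%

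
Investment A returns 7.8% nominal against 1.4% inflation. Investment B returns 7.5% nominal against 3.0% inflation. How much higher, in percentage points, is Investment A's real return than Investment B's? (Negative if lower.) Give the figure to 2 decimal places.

Investment A real return: 1.078/1.014 − 1 = 6.312%.
Investment B real return: 1.075/1.030 − 1 = 4.369%.
Difference: 6.312 − 4.369 = 1.943 pp.

1.94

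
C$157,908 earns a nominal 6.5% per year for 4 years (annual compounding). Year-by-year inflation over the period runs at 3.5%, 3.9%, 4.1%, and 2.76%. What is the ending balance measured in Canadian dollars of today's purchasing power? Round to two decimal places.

C$176,592.33

Nominal value at maturity: C$157,908 × (1 + 6.5%)^4 ≈ C$203,143.33.
Price-level factor over 4 years: 1.035 × 1.039 × 1.041 × 1.0276 ≈ 1.1503519220.
The maturity value deflated by that factor is the answer in today's purchasing power.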